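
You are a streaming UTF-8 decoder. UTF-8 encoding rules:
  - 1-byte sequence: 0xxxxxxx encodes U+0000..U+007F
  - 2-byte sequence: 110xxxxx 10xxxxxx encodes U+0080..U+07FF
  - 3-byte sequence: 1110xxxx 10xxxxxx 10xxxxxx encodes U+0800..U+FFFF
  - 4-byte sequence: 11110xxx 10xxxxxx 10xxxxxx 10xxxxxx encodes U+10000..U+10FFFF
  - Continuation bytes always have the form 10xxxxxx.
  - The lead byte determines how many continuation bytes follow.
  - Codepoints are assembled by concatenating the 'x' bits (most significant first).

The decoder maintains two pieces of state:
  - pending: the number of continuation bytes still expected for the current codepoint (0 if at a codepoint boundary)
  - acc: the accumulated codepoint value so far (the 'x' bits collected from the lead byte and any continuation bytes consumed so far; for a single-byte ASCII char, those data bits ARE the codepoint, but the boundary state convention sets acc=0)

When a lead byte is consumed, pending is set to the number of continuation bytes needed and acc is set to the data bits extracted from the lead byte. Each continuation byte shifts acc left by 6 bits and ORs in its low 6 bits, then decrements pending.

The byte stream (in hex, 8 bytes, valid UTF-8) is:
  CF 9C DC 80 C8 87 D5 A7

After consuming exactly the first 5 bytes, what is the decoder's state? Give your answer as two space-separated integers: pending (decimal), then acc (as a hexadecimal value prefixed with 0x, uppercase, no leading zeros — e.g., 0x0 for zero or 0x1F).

Byte[0]=CF: 2-byte lead. pending=1, acc=0xF
Byte[1]=9C: continuation. acc=(acc<<6)|0x1C=0x3DC, pending=0
Byte[2]=DC: 2-byte lead. pending=1, acc=0x1C
Byte[3]=80: continuation. acc=(acc<<6)|0x00=0x700, pending=0
Byte[4]=C8: 2-byte lead. pending=1, acc=0x8

Answer: 1 0x8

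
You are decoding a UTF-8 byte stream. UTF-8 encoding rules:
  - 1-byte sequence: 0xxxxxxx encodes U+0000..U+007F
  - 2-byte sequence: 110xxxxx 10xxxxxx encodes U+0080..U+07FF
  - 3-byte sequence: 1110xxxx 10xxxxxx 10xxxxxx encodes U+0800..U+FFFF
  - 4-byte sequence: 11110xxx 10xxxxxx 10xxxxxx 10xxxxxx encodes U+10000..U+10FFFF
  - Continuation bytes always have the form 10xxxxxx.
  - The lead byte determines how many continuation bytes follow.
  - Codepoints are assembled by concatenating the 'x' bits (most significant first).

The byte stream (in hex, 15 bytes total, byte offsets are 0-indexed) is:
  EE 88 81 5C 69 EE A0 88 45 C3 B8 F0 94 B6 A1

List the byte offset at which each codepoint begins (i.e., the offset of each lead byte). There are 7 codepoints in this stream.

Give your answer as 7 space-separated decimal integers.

Byte[0]=EE: 3-byte lead, need 2 cont bytes. acc=0xE
Byte[1]=88: continuation. acc=(acc<<6)|0x08=0x388
Byte[2]=81: continuation. acc=(acc<<6)|0x01=0xE201
Completed: cp=U+E201 (starts at byte 0)
Byte[3]=5C: 1-byte ASCII. cp=U+005C
Byte[4]=69: 1-byte ASCII. cp=U+0069
Byte[5]=EE: 3-byte lead, need 2 cont bytes. acc=0xE
Byte[6]=A0: continuation. acc=(acc<<6)|0x20=0x3A0
Byte[7]=88: continuation. acc=(acc<<6)|0x08=0xE808
Completed: cp=U+E808 (starts at byte 5)
Byte[8]=45: 1-byte ASCII. cp=U+0045
Byte[9]=C3: 2-byte lead, need 1 cont bytes. acc=0x3
Byte[10]=B8: continuation. acc=(acc<<6)|0x38=0xF8
Completed: cp=U+00F8 (starts at byte 9)
Byte[11]=F0: 4-byte lead, need 3 cont bytes. acc=0x0
Byte[12]=94: continuation. acc=(acc<<6)|0x14=0x14
Byte[13]=B6: continuation. acc=(acc<<6)|0x36=0x536
Byte[14]=A1: continuation. acc=(acc<<6)|0x21=0x14DA1
Completed: cp=U+14DA1 (starts at byte 11)

Answer: 0 3 4 5 8 9 11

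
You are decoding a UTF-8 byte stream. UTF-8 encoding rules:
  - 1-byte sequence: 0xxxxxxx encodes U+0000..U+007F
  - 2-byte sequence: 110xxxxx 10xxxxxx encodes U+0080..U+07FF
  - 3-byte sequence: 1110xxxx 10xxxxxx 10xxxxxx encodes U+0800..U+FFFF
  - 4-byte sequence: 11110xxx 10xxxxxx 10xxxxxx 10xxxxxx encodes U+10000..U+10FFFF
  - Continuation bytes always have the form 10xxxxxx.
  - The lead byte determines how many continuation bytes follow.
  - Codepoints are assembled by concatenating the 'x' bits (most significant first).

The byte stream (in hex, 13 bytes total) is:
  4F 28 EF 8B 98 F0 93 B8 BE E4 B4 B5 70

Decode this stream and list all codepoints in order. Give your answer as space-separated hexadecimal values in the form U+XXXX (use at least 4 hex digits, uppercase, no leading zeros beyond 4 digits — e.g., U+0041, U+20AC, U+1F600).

Byte[0]=4F: 1-byte ASCII. cp=U+004F
Byte[1]=28: 1-byte ASCII. cp=U+0028
Byte[2]=EF: 3-byte lead, need 2 cont bytes. acc=0xF
Byte[3]=8B: continuation. acc=(acc<<6)|0x0B=0x3CB
Byte[4]=98: continuation. acc=(acc<<6)|0x18=0xF2D8
Completed: cp=U+F2D8 (starts at byte 2)
Byte[5]=F0: 4-byte lead, need 3 cont bytes. acc=0x0
Byte[6]=93: continuation. acc=(acc<<6)|0x13=0x13
Byte[7]=B8: continuation. acc=(acc<<6)|0x38=0x4F8
Byte[8]=BE: continuation. acc=(acc<<6)|0x3E=0x13E3E
Completed: cp=U+13E3E (starts at byte 5)
Byte[9]=E4: 3-byte lead, need 2 cont bytes. acc=0x4
Byte[10]=B4: continuation. acc=(acc<<6)|0x34=0x134
Byte[11]=B5: continuation. acc=(acc<<6)|0x35=0x4D35
Completed: cp=U+4D35 (starts at byte 9)
Byte[12]=70: 1-byte ASCII. cp=U+0070

Answer: U+004F U+0028 U+F2D8 U+13E3E U+4D35 U+0070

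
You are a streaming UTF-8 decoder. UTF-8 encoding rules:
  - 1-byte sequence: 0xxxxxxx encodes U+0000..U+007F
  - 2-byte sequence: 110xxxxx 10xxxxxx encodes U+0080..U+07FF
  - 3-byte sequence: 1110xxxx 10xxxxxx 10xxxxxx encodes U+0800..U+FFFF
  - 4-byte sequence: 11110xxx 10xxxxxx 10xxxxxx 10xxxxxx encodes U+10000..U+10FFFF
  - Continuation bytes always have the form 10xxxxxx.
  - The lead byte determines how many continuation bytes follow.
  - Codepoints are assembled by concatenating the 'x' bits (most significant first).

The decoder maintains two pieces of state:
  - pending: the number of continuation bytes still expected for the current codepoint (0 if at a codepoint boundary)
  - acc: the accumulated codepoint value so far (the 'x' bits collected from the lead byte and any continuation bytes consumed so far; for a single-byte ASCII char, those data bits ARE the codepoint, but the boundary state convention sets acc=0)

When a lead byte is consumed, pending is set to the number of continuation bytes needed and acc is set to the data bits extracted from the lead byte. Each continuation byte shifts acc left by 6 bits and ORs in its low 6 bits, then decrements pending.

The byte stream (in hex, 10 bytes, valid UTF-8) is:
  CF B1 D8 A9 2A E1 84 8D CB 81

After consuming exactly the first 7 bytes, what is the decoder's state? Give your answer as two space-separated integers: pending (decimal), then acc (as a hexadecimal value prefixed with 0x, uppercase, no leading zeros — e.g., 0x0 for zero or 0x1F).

Byte[0]=CF: 2-byte lead. pending=1, acc=0xF
Byte[1]=B1: continuation. acc=(acc<<6)|0x31=0x3F1, pending=0
Byte[2]=D8: 2-byte lead. pending=1, acc=0x18
Byte[3]=A9: continuation. acc=(acc<<6)|0x29=0x629, pending=0
Byte[4]=2A: 1-byte. pending=0, acc=0x0
Byte[5]=E1: 3-byte lead. pending=2, acc=0x1
Byte[6]=84: continuation. acc=(acc<<6)|0x04=0x44, pending=1

Answer: 1 0x44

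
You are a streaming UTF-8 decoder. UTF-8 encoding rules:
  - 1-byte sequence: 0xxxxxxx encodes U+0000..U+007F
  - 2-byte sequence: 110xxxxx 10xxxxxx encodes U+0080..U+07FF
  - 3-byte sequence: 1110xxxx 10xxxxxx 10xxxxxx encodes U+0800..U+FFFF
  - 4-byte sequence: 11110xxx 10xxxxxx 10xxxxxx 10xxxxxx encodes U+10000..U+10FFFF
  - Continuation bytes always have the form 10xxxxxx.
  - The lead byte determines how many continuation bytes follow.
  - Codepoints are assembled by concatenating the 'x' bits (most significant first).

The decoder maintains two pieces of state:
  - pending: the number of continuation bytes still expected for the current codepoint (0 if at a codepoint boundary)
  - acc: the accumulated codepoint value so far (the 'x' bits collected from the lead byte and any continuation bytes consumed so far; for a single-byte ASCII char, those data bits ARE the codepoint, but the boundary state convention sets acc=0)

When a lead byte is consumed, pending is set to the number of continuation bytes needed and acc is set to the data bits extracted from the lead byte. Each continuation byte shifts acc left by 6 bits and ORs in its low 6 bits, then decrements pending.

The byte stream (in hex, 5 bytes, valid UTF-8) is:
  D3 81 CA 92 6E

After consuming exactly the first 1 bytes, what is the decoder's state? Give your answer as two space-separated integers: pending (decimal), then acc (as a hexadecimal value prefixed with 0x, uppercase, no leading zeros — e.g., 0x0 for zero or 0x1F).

Answer: 1 0x13

Derivation:
Byte[0]=D3: 2-byte lead. pending=1, acc=0x13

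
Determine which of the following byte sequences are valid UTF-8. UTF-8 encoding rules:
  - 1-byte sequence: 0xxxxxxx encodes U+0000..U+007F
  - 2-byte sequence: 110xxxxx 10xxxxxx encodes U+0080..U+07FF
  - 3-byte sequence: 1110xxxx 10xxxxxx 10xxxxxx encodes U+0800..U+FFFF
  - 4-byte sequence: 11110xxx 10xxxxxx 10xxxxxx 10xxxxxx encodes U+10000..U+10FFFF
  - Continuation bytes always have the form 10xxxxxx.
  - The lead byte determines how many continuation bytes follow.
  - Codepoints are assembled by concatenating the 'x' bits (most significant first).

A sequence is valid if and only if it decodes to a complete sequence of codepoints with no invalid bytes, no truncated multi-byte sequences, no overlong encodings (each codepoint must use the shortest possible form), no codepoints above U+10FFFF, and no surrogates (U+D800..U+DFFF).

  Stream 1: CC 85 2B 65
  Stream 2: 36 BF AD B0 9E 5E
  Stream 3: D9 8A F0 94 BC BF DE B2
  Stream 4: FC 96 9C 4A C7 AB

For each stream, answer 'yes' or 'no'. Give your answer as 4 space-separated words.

Stream 1: decodes cleanly. VALID
Stream 2: error at byte offset 1. INVALID
Stream 3: decodes cleanly. VALID
Stream 4: error at byte offset 0. INVALID

Answer: yes no yes no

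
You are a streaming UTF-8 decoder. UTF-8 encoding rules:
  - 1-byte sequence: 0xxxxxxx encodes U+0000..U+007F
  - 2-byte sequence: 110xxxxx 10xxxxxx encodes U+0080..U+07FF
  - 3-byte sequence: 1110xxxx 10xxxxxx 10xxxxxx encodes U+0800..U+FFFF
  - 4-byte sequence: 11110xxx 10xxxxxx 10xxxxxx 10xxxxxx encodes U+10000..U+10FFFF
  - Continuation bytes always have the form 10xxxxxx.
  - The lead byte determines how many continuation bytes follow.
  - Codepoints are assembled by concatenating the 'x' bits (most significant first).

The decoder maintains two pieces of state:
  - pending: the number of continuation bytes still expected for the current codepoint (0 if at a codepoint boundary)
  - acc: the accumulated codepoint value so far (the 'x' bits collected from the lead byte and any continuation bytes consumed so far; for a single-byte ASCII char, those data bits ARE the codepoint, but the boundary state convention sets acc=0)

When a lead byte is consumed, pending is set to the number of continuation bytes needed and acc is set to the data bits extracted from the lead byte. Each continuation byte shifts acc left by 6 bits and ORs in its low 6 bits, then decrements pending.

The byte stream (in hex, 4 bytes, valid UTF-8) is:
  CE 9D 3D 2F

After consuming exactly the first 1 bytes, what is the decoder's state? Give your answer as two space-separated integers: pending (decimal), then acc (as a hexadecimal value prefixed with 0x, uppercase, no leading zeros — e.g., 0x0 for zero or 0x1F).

Byte[0]=CE: 2-byte lead. pending=1, acc=0xE

Answer: 1 0xE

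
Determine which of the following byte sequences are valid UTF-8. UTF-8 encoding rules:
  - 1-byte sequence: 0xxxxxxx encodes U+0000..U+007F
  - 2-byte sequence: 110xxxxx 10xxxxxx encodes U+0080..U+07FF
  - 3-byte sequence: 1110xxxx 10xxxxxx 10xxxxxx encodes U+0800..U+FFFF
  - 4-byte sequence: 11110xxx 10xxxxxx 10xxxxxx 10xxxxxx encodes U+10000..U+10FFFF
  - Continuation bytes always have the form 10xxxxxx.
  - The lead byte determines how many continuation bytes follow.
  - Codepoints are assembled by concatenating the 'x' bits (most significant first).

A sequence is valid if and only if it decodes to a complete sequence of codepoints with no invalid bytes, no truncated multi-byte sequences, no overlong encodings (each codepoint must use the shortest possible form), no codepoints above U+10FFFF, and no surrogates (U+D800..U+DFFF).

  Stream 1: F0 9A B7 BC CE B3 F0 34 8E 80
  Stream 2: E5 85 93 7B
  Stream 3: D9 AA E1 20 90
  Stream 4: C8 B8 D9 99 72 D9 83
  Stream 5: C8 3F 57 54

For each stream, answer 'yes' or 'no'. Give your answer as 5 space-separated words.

Answer: no yes no yes no

Derivation:
Stream 1: error at byte offset 7. INVALID
Stream 2: decodes cleanly. VALID
Stream 3: error at byte offset 3. INVALID
Stream 4: decodes cleanly. VALID
Stream 5: error at byte offset 1. INVALID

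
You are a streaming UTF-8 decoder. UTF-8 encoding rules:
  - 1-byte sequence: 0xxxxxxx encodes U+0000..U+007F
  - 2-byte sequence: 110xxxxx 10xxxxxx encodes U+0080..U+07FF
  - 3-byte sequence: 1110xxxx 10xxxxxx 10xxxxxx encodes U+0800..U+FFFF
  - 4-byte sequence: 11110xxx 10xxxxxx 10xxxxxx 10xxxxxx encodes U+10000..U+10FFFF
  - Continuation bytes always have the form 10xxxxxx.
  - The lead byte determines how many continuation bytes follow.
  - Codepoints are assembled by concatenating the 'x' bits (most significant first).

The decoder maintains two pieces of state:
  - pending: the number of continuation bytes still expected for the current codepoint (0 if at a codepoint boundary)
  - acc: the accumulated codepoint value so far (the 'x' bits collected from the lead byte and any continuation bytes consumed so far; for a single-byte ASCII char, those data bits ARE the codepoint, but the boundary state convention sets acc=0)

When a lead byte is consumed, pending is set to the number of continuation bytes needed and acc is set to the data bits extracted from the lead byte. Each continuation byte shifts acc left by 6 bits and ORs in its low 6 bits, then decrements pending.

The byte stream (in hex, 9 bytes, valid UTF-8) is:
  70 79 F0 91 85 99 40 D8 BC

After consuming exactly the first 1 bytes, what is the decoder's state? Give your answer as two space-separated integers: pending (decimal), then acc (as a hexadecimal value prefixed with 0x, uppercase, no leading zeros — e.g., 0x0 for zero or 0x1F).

Answer: 0 0x0

Derivation:
Byte[0]=70: 1-byte. pending=0, acc=0x0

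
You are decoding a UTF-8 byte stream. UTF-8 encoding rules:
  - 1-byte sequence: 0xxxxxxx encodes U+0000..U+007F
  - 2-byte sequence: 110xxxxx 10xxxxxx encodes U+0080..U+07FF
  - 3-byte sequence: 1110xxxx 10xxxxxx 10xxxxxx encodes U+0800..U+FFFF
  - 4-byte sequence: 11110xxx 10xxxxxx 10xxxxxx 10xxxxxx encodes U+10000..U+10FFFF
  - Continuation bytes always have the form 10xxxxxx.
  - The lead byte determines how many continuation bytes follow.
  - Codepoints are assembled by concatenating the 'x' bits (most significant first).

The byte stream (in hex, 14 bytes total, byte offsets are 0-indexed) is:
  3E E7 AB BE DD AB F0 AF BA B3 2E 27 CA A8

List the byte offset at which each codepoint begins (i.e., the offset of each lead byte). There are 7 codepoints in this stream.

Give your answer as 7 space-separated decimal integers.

Answer: 0 1 4 6 10 11 12

Derivation:
Byte[0]=3E: 1-byte ASCII. cp=U+003E
Byte[1]=E7: 3-byte lead, need 2 cont bytes. acc=0x7
Byte[2]=AB: continuation. acc=(acc<<6)|0x2B=0x1EB
Byte[3]=BE: continuation. acc=(acc<<6)|0x3E=0x7AFE
Completed: cp=U+7AFE (starts at byte 1)
Byte[4]=DD: 2-byte lead, need 1 cont bytes. acc=0x1D
Byte[5]=AB: continuation. acc=(acc<<6)|0x2B=0x76B
Completed: cp=U+076B (starts at byte 4)
Byte[6]=F0: 4-byte lead, need 3 cont bytes. acc=0x0
Byte[7]=AF: continuation. acc=(acc<<6)|0x2F=0x2F
Byte[8]=BA: continuation. acc=(acc<<6)|0x3A=0xBFA
Byte[9]=B3: continuation. acc=(acc<<6)|0x33=0x2FEB3
Completed: cp=U+2FEB3 (starts at byte 6)
Byte[10]=2E: 1-byte ASCII. cp=U+002E
Byte[11]=27: 1-byte ASCII. cp=U+0027
Byte[12]=CA: 2-byte lead, need 1 cont bytes. acc=0xA
Byte[13]=A8: continuation. acc=(acc<<6)|0x28=0x2A8
Completed: cp=U+02A8 (starts at byte 12)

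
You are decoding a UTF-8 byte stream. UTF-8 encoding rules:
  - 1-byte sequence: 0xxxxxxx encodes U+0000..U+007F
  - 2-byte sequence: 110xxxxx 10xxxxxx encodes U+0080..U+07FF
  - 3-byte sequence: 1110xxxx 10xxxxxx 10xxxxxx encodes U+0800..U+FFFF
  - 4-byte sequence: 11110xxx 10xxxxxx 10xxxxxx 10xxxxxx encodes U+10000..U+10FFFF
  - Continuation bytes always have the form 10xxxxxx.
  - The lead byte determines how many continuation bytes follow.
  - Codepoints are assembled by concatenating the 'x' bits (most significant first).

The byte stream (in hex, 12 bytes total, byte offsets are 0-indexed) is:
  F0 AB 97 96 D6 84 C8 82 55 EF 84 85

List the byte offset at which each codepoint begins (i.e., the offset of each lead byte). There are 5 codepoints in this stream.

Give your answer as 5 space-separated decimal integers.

Answer: 0 4 6 8 9

Derivation:
Byte[0]=F0: 4-byte lead, need 3 cont bytes. acc=0x0
Byte[1]=AB: continuation. acc=(acc<<6)|0x2B=0x2B
Byte[2]=97: continuation. acc=(acc<<6)|0x17=0xAD7
Byte[3]=96: continuation. acc=(acc<<6)|0x16=0x2B5D6
Completed: cp=U+2B5D6 (starts at byte 0)
Byte[4]=D6: 2-byte lead, need 1 cont bytes. acc=0x16
Byte[5]=84: continuation. acc=(acc<<6)|0x04=0x584
Completed: cp=U+0584 (starts at byte 4)
Byte[6]=C8: 2-byte lead, need 1 cont bytes. acc=0x8
Byte[7]=82: continuation. acc=(acc<<6)|0x02=0x202
Completed: cp=U+0202 (starts at byte 6)
Byte[8]=55: 1-byte ASCII. cp=U+0055
Byte[9]=EF: 3-byte lead, need 2 cont bytes. acc=0xF
Byte[10]=84: continuation. acc=(acc<<6)|0x04=0x3C4
Byte[11]=85: continuation. acc=(acc<<6)|0x05=0xF105
Completed: cp=U+F105 (starts at byte 9)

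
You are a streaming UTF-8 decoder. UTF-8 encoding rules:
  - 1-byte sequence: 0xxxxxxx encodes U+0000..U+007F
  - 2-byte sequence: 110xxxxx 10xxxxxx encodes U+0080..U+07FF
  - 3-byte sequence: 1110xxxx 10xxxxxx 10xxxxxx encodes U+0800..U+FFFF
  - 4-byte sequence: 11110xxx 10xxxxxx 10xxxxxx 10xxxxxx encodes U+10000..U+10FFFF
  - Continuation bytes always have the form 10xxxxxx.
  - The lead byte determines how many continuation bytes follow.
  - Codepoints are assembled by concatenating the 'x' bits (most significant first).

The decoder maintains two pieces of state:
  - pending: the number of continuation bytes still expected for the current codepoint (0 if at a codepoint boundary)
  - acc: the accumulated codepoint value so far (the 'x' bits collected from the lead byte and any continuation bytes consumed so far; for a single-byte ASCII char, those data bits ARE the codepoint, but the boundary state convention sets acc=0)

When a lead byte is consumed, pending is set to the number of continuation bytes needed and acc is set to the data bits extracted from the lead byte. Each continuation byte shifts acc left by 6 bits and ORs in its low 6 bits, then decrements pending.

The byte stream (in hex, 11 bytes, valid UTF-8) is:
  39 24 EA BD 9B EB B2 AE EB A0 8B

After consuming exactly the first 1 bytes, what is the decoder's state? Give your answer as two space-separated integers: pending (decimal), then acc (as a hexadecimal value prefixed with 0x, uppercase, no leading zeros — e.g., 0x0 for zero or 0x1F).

Byte[0]=39: 1-byte. pending=0, acc=0x0

Answer: 0 0x0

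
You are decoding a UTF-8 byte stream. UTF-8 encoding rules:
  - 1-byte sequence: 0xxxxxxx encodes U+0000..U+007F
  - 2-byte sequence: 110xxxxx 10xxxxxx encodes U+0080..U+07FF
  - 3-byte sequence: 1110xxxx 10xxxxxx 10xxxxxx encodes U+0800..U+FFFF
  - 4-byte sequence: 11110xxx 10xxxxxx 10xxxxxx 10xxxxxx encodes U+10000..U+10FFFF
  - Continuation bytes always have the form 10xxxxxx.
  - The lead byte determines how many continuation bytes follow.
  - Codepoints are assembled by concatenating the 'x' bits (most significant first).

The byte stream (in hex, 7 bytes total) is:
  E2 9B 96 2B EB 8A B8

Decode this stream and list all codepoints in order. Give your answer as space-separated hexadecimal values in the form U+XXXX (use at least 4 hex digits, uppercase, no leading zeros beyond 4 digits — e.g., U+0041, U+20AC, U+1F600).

Byte[0]=E2: 3-byte lead, need 2 cont bytes. acc=0x2
Byte[1]=9B: continuation. acc=(acc<<6)|0x1B=0x9B
Byte[2]=96: continuation. acc=(acc<<6)|0x16=0x26D6
Completed: cp=U+26D6 (starts at byte 0)
Byte[3]=2B: 1-byte ASCII. cp=U+002B
Byte[4]=EB: 3-byte lead, need 2 cont bytes. acc=0xB
Byte[5]=8A: continuation. acc=(acc<<6)|0x0A=0x2CA
Byte[6]=B8: continuation. acc=(acc<<6)|0x38=0xB2B8
Completed: cp=U+B2B8 (starts at byte 4)

Answer: U+26D6 U+002B U+B2B8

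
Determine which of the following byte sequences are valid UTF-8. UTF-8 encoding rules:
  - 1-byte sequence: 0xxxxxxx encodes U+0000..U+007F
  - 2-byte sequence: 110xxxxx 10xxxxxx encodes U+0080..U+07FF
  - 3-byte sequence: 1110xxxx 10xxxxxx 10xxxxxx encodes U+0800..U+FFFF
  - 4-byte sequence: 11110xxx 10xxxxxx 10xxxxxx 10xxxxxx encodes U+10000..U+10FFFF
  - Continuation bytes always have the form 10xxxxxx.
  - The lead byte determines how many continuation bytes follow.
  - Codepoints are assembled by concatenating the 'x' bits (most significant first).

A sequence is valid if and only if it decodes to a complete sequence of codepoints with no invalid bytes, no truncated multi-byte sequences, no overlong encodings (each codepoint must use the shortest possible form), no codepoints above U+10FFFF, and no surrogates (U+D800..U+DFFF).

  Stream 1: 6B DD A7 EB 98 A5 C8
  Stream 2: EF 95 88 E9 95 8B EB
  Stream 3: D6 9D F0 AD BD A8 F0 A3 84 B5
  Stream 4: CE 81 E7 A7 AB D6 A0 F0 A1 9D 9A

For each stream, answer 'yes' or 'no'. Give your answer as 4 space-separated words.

Answer: no no yes yes

Derivation:
Stream 1: error at byte offset 7. INVALID
Stream 2: error at byte offset 7. INVALID
Stream 3: decodes cleanly. VALID
Stream 4: decodes cleanly. VALID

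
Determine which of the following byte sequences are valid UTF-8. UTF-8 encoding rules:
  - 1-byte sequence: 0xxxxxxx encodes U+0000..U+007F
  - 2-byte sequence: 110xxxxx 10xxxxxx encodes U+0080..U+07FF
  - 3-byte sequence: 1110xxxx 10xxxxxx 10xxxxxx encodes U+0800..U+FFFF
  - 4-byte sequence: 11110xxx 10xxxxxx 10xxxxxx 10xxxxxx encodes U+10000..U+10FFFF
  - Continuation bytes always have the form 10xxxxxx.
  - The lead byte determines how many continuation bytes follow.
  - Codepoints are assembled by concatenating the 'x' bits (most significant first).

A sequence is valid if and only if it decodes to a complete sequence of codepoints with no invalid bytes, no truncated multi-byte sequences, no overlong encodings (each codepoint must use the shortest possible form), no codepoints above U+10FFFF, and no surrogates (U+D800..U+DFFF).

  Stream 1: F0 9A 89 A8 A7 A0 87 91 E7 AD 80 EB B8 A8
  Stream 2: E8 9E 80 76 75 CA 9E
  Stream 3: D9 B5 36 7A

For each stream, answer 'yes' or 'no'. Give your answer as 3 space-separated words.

Answer: no yes yes

Derivation:
Stream 1: error at byte offset 4. INVALID
Stream 2: decodes cleanly. VALID
Stream 3: decodes cleanly. VALID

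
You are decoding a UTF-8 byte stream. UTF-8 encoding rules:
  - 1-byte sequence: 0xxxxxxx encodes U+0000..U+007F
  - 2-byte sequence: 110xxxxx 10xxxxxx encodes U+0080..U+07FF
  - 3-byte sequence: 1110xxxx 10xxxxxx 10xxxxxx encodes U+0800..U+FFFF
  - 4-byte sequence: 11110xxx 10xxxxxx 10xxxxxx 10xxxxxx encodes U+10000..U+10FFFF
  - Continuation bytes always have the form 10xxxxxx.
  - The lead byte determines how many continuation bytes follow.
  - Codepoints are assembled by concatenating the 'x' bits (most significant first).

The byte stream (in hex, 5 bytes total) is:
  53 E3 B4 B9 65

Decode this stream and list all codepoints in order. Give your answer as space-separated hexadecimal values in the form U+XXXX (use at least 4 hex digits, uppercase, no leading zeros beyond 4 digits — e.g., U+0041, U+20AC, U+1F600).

Answer: U+0053 U+3D39 U+0065

Derivation:
Byte[0]=53: 1-byte ASCII. cp=U+0053
Byte[1]=E3: 3-byte lead, need 2 cont bytes. acc=0x3
Byte[2]=B4: continuation. acc=(acc<<6)|0x34=0xF4
Byte[3]=B9: continuation. acc=(acc<<6)|0x39=0x3D39
Completed: cp=U+3D39 (starts at byte 1)
Byte[4]=65: 1-byte ASCII. cp=U+0065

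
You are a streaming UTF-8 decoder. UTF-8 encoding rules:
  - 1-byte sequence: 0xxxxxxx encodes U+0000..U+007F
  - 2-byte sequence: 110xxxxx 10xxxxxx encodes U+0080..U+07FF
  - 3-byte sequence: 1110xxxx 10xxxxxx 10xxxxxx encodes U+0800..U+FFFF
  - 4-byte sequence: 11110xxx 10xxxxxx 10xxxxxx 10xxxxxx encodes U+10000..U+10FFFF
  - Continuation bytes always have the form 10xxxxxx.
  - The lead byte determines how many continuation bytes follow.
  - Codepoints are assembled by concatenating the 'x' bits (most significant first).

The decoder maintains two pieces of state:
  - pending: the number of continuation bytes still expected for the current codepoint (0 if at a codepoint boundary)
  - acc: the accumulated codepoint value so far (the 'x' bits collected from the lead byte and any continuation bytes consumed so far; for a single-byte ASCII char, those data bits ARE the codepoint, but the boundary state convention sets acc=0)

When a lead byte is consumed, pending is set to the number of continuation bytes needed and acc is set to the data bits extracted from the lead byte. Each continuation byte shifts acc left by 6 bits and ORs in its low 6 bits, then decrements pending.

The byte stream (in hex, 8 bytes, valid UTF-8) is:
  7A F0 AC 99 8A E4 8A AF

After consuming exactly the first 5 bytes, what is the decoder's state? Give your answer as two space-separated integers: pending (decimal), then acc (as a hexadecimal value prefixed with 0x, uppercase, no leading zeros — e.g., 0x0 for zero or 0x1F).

Answer: 0 0x2C64A

Derivation:
Byte[0]=7A: 1-byte. pending=0, acc=0x0
Byte[1]=F0: 4-byte lead. pending=3, acc=0x0
Byte[2]=AC: continuation. acc=(acc<<6)|0x2C=0x2C, pending=2
Byte[3]=99: continuation. acc=(acc<<6)|0x19=0xB19, pending=1
Byte[4]=8A: continuation. acc=(acc<<6)|0x0A=0x2C64A, pending=0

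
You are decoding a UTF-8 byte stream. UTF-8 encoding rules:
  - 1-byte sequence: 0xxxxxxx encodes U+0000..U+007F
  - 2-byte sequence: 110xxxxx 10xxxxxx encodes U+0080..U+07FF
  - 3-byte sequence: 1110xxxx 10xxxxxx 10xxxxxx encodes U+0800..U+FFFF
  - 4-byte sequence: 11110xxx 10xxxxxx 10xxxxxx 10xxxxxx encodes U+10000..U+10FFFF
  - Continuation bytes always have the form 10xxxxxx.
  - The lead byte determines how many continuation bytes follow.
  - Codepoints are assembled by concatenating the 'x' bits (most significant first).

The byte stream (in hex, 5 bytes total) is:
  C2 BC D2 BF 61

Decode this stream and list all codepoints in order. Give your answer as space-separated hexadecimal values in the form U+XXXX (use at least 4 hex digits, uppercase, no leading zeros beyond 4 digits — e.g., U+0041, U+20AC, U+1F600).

Byte[0]=C2: 2-byte lead, need 1 cont bytes. acc=0x2
Byte[1]=BC: continuation. acc=(acc<<6)|0x3C=0xBC
Completed: cp=U+00BC (starts at byte 0)
Byte[2]=D2: 2-byte lead, need 1 cont bytes. acc=0x12
Byte[3]=BF: continuation. acc=(acc<<6)|0x3F=0x4BF
Completed: cp=U+04BF (starts at byte 2)
Byte[4]=61: 1-byte ASCII. cp=U+0061

Answer: U+00BC U+04BF U+0061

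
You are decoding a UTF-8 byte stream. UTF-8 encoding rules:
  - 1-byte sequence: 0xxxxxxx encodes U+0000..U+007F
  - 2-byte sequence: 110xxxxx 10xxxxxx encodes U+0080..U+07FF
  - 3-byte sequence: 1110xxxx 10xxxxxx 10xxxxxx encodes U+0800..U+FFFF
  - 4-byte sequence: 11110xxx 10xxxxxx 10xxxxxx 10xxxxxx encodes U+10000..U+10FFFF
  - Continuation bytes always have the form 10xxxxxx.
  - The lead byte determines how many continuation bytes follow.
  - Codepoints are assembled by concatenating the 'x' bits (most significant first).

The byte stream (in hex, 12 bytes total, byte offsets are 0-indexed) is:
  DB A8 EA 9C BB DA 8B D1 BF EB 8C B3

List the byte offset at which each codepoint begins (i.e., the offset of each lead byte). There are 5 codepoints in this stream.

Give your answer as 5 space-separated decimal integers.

Byte[0]=DB: 2-byte lead, need 1 cont bytes. acc=0x1B
Byte[1]=A8: continuation. acc=(acc<<6)|0x28=0x6E8
Completed: cp=U+06E8 (starts at byte 0)
Byte[2]=EA: 3-byte lead, need 2 cont bytes. acc=0xA
Byte[3]=9C: continuation. acc=(acc<<6)|0x1C=0x29C
Byte[4]=BB: continuation. acc=(acc<<6)|0x3B=0xA73B
Completed: cp=U+A73B (starts at byte 2)
Byte[5]=DA: 2-byte lead, need 1 cont bytes. acc=0x1A
Byte[6]=8B: continuation. acc=(acc<<6)|0x0B=0x68B
Completed: cp=U+068B (starts at byte 5)
Byte[7]=D1: 2-byte lead, need 1 cont bytes. acc=0x11
Byte[8]=BF: continuation. acc=(acc<<6)|0x3F=0x47F
Completed: cp=U+047F (starts at byte 7)
Byte[9]=EB: 3-byte lead, need 2 cont bytes. acc=0xB
Byte[10]=8C: continuation. acc=(acc<<6)|0x0C=0x2CC
Byte[11]=B3: continuation. acc=(acc<<6)|0x33=0xB333
Completed: cp=U+B333 (starts at byte 9)

Answer: 0 2 5 7 9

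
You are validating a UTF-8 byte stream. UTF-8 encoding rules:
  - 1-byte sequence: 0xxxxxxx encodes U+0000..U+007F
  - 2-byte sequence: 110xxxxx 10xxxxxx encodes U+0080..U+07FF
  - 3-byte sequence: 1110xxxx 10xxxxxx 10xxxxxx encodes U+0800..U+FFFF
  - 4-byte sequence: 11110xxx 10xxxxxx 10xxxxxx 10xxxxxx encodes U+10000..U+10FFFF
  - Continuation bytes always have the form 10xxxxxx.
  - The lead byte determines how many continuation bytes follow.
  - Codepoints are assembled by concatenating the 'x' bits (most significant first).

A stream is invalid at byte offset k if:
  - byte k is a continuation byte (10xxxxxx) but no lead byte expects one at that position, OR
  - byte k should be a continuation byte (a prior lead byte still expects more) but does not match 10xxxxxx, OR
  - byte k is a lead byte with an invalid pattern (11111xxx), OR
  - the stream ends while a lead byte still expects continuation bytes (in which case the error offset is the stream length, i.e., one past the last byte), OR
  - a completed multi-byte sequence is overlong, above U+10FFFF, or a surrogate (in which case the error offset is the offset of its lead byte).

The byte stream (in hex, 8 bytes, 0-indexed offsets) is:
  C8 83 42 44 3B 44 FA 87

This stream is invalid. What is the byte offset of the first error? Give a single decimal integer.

Answer: 6

Derivation:
Byte[0]=C8: 2-byte lead, need 1 cont bytes. acc=0x8
Byte[1]=83: continuation. acc=(acc<<6)|0x03=0x203
Completed: cp=U+0203 (starts at byte 0)
Byte[2]=42: 1-byte ASCII. cp=U+0042
Byte[3]=44: 1-byte ASCII. cp=U+0044
Byte[4]=3B: 1-byte ASCII. cp=U+003B
Byte[5]=44: 1-byte ASCII. cp=U+0044
Byte[6]=FA: INVALID lead byte (not 0xxx/110x/1110/11110)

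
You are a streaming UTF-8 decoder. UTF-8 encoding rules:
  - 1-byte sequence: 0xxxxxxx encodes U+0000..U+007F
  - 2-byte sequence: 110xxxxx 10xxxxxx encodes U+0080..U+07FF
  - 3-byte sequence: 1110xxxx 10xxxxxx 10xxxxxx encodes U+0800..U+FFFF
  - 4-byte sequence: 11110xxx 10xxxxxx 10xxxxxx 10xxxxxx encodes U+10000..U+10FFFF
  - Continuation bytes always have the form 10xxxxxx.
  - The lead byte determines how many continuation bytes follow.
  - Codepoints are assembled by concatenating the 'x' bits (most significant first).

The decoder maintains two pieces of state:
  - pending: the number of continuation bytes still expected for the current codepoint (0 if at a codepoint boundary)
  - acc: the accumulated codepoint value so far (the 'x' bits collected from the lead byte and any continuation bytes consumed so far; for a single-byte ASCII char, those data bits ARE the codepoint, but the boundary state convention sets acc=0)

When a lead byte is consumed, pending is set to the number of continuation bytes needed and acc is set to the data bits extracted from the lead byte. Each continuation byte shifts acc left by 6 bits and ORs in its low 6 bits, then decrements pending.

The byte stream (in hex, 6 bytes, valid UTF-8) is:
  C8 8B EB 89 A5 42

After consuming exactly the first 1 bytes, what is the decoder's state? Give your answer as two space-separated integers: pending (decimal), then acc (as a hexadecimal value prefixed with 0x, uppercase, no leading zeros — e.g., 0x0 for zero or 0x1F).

Answer: 1 0x8

Derivation:
Byte[0]=C8: 2-byte lead. pending=1, acc=0x8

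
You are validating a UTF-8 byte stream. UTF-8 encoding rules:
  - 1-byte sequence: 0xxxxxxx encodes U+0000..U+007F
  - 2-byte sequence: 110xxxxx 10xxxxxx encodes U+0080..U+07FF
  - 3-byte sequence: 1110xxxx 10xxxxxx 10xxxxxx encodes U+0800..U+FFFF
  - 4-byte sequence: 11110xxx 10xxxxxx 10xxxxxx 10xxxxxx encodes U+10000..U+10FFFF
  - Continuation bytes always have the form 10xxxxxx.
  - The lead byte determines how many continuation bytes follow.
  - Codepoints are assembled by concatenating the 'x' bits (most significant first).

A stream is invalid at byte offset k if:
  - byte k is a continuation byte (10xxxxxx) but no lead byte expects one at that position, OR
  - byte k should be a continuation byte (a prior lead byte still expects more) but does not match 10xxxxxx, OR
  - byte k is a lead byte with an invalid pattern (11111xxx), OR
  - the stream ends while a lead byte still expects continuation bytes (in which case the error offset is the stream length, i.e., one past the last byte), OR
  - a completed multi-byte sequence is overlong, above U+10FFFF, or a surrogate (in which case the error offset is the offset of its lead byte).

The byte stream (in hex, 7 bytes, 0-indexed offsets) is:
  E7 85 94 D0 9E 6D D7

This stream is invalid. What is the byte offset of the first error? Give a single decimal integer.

Answer: 7

Derivation:
Byte[0]=E7: 3-byte lead, need 2 cont bytes. acc=0x7
Byte[1]=85: continuation. acc=(acc<<6)|0x05=0x1C5
Byte[2]=94: continuation. acc=(acc<<6)|0x14=0x7154
Completed: cp=U+7154 (starts at byte 0)
Byte[3]=D0: 2-byte lead, need 1 cont bytes. acc=0x10
Byte[4]=9E: continuation. acc=(acc<<6)|0x1E=0x41E
Completed: cp=U+041E (starts at byte 3)
Byte[5]=6D: 1-byte ASCII. cp=U+006D
Byte[6]=D7: 2-byte lead, need 1 cont bytes. acc=0x17
Byte[7]: stream ended, expected continuation. INVALID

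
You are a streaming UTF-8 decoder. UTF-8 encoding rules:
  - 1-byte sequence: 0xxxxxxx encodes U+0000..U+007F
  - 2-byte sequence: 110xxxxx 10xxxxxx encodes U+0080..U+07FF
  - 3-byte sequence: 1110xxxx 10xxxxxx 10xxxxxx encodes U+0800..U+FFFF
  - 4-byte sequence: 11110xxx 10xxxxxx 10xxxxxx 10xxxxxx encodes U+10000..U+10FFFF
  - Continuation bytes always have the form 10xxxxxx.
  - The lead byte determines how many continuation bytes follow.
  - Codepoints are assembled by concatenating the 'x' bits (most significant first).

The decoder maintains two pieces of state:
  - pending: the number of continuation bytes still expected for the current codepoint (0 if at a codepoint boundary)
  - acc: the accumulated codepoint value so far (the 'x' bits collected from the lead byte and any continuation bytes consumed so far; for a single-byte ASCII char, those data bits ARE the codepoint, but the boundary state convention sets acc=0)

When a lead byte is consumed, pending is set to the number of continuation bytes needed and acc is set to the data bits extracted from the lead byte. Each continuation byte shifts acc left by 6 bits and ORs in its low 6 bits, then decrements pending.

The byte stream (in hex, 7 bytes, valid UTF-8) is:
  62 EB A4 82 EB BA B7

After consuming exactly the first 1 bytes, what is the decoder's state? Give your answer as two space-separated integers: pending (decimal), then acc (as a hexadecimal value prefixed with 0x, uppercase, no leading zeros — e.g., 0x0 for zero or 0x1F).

Byte[0]=62: 1-byte. pending=0, acc=0x0

Answer: 0 0x0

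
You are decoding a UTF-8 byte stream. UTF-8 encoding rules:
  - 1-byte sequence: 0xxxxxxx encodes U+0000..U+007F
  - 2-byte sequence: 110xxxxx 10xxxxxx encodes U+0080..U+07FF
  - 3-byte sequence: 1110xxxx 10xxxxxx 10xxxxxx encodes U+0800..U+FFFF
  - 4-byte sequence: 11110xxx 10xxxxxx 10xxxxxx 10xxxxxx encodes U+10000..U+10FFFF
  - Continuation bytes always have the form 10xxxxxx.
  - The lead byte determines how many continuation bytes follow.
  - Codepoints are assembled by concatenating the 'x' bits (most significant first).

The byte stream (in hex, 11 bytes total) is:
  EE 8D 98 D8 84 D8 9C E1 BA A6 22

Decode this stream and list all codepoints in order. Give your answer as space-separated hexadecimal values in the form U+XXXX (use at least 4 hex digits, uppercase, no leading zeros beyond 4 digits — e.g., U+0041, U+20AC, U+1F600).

Byte[0]=EE: 3-byte lead, need 2 cont bytes. acc=0xE
Byte[1]=8D: continuation. acc=(acc<<6)|0x0D=0x38D
Byte[2]=98: continuation. acc=(acc<<6)|0x18=0xE358
Completed: cp=U+E358 (starts at byte 0)
Byte[3]=D8: 2-byte lead, need 1 cont bytes. acc=0x18
Byte[4]=84: continuation. acc=(acc<<6)|0x04=0x604
Completed: cp=U+0604 (starts at byte 3)
Byte[5]=D8: 2-byte lead, need 1 cont bytes. acc=0x18
Byte[6]=9C: continuation. acc=(acc<<6)|0x1C=0x61C
Completed: cp=U+061C (starts at byte 5)
Byte[7]=E1: 3-byte lead, need 2 cont bytes. acc=0x1
Byte[8]=BA: continuation. acc=(acc<<6)|0x3A=0x7A
Byte[9]=A6: continuation. acc=(acc<<6)|0x26=0x1EA6
Completed: cp=U+1EA6 (starts at byte 7)
Byte[10]=22: 1-byte ASCII. cp=U+0022

Answer: U+E358 U+0604 U+061C U+1EA6 U+0022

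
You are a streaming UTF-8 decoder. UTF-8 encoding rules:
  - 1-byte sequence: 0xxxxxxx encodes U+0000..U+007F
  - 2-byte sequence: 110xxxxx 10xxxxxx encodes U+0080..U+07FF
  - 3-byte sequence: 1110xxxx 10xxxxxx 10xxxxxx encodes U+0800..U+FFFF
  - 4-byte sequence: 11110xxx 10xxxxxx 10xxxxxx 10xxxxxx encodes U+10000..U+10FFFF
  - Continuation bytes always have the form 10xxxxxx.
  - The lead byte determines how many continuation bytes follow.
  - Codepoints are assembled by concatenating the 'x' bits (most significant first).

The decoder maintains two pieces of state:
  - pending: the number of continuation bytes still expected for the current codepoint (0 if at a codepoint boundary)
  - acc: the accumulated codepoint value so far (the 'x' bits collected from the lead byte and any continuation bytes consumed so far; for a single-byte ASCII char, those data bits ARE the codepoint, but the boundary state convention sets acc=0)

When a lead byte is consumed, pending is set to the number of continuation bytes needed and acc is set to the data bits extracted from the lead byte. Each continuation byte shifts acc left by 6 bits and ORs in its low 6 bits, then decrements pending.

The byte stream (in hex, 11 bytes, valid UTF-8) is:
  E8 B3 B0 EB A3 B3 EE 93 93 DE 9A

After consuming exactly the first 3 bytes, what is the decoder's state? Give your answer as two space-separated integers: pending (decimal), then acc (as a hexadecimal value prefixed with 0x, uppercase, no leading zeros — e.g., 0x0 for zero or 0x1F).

Answer: 0 0x8CF0

Derivation:
Byte[0]=E8: 3-byte lead. pending=2, acc=0x8
Byte[1]=B3: continuation. acc=(acc<<6)|0x33=0x233, pending=1
Byte[2]=B0: continuation. acc=(acc<<6)|0x30=0x8CF0, pending=0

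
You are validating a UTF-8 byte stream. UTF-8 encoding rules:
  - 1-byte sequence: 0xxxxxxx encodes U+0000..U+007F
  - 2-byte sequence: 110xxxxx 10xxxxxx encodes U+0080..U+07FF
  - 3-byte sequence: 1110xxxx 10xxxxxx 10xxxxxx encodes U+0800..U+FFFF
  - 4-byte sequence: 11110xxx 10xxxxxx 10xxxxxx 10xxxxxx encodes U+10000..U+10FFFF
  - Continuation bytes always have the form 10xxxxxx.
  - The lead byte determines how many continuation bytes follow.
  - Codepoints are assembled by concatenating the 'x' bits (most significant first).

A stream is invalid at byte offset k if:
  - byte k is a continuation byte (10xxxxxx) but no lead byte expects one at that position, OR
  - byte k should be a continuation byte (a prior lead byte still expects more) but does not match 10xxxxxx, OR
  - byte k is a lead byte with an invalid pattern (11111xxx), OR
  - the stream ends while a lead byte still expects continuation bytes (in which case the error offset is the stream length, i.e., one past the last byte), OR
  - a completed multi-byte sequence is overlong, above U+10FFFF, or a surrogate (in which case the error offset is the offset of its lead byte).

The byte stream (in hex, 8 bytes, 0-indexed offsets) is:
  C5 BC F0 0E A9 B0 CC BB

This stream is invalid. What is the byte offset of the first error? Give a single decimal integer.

Byte[0]=C5: 2-byte lead, need 1 cont bytes. acc=0x5
Byte[1]=BC: continuation. acc=(acc<<6)|0x3C=0x17C
Completed: cp=U+017C (starts at byte 0)
Byte[2]=F0: 4-byte lead, need 3 cont bytes. acc=0x0
Byte[3]=0E: expected 10xxxxxx continuation. INVALID

Answer: 3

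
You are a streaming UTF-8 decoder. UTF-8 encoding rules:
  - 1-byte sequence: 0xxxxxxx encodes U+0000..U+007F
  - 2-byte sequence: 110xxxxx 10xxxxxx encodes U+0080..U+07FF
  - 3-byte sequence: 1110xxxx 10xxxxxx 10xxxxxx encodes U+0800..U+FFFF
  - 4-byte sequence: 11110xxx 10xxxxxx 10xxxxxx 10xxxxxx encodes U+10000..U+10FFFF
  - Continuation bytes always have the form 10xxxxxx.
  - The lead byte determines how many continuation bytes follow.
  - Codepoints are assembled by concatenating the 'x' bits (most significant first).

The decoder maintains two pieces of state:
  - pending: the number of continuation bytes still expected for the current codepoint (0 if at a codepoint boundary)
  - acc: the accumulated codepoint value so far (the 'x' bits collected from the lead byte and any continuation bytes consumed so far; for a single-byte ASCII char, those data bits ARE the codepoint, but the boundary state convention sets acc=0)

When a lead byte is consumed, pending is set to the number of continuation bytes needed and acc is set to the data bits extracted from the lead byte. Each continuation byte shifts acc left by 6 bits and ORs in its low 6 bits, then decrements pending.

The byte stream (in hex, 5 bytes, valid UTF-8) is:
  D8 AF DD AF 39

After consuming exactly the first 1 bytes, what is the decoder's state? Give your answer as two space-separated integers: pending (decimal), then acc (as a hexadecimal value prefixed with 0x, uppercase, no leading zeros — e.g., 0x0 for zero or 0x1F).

Answer: 1 0x18

Derivation:
Byte[0]=D8: 2-byte lead. pending=1, acc=0x18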